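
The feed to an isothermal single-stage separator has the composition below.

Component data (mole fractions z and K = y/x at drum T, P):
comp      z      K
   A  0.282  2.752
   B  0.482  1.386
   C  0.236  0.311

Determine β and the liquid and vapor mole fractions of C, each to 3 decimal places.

Rachford–Rice: g(β) = Σ zᵢ(Kᵢ−1)/(1+β(Kᵢ−1)) = 0.
Feasibility: ΣzᵢKᵢ = 1.518, Σzᵢ/Kᵢ = 1.209 — both > 1, two phases present.
Newton–Raphson from β = 0.5:
  β = 0.500: g = 0.1713, g' = -0.557 → β = 0.807
  β = 0.807: g = -0.0200, g' = -0.759 → β = 0.781
  β = 0.781: g = -0.0005, g' = -0.722 → β = 0.780
Converged at β = 0.780.
Compositions from xᵢ = zᵢ/(1+β(Kᵢ−1)), yᵢ = Kᵢxᵢ:
  A: x = 0.119, y = 0.328
  B: x = 0.370, y = 0.513
  C: x = 0.510, y = 0.159

β = 0.780, x_C = 0.510, y_C = 0.159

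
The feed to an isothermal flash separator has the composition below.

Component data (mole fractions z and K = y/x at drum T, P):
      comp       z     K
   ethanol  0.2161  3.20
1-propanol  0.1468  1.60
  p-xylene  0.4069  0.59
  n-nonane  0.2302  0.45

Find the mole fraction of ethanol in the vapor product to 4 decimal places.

Let β = V/F and solve Σ zᵢ(Kᵢ−1)/(1+β(Kᵢ−1)) = 0.
Feasibility: ΣzᵢKᵢ = 1.2701, Σzᵢ/Kᵢ = 1.3605 — both > 1, two phases present.
Newton–Raphson from β = 0.61:
  β = 0.6100: g = -0.14552, g' = -0.4983 → β = 0.3180
  β = 0.3180: g = 0.00841, g' = -0.5921 → β = 0.3322
  β = 0.3322: g = 0.00007, g' = -0.5818 → β = 0.3323
Converged at β = 0.3323.
Compositions from xᵢ = zᵢ/(1+β(Kᵢ−1)), yᵢ = Kᵢxᵢ:
  ethanol: x = 0.1248, y = 0.3995
  1-propanol: x = 0.1224, y = 0.1958
  p-xylene: x = 0.4711, y = 0.2779
  n-nonane: x = 0.2817, y = 0.1268

y_ethanol = 0.3995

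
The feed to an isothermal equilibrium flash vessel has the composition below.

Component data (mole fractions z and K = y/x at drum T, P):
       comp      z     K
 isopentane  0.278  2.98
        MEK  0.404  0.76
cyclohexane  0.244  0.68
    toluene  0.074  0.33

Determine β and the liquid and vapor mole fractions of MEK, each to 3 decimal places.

Newton–Raphson from β = 0.69:
  β = 0.690: g = -0.0760, g' = -0.384 → β = 0.492
  β = 0.492: g = 0.0022, g' = -0.419 → β = 0.497
Converged at β = 0.497.
Compositions from xᵢ = zᵢ/(1+β(Kᵢ−1)), yᵢ = Kᵢxᵢ:
  isopentane: x = 0.140, y = 0.417
  MEK: x = 0.459, y = 0.349
  cyclohexane: x = 0.290, y = 0.197
  toluene: x = 0.111, y = 0.037

β = 0.497, x_MEK = 0.459, y_MEK = 0.349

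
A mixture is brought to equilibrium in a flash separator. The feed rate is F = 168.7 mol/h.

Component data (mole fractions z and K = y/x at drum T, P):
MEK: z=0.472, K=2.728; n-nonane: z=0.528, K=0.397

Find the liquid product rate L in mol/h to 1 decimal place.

Binary case is linear: z₁(K₁−1)(1+ψ(K₂−1)) + z₂(K₂−1)(1+ψ(K₁−1)) = 0
⇒ ψ = [z₁(K₁−1)+z₂(K₂−1)] / [−(K₁−1)(K₂−1)] = 0.4972/1.0420 = 0.477
Then V = ψ·F = 0.4772·168.7 = 80.5 mol/h and L = F − V = 88.2 mol/h.

L = 88.2 mol/h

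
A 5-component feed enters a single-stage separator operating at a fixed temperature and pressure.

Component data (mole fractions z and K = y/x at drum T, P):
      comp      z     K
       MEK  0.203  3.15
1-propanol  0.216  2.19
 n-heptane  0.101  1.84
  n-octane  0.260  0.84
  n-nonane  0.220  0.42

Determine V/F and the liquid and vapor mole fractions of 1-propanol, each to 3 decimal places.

Rachford–Rice: g(V/F) = Σ zᵢ(Kᵢ−1)/(1+V/F(Kᵢ−1)) = 0.
g(0) = ΣzᵢKᵢ − 1 = 0.609 and g(1) = 1 − Σzᵢ/Kᵢ = -0.051, so a root lies in (0, 1).
Iterate (Newton) starting at V/F = 0.47:
  V/F = 0.470: g = 0.2224, g' = -0.542 → V/F = 0.880
  V/F = 0.880: g = 0.0162, g' = -0.527 → V/F = 0.911
  V/F = 0.911: g = -0.0002, g' = -0.542 → V/F = 0.910
Converged at V/F = 0.910.
Compositions from xᵢ = zᵢ/(1+V/F(Kᵢ−1)), yᵢ = Kᵢxᵢ:
  MEK: x = 0.069, y = 0.216
  1-propanol: x = 0.104, y = 0.227
  n-heptane: x = 0.057, y = 0.105
  n-octane: x = 0.304, y = 0.256
  n-nonane: x = 0.466, y = 0.196

V/F = 0.910, x_1-propanol = 0.104, y_1-propanol = 0.227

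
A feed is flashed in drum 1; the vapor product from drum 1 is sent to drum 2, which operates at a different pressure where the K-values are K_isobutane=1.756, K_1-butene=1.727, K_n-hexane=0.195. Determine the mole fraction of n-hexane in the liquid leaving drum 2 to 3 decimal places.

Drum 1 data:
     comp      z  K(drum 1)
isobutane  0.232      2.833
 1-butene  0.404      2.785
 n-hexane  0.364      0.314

x_n-hexane (drum 2) = 0.478

Drum 1:
Material balance + equilibrium reduce to Σ zᵢ(Kᵢ−1)/(1+ψ₁(Kᵢ−1)) = 0.
g(0) = ΣzᵢKᵢ − 1 = 0.897 and g(1) = 1 − Σzᵢ/Kᵢ = -0.386, so a root lies in (0, 1).
Newton–Raphson from ψ₁ = 0.5:
  ψ₁ = 0.500: g = 0.2229, g' = -0.968 → ψ₁ = 0.730
  ψ₁ = 0.730: g = -0.0053, g' = -1.073 → ψ₁ = 0.725
Converged at ψ₁ = 0.725.
Drum-1 compositions:
  isobutane: x = 0.100, y = 0.282
  1-butene: x = 0.176, y = 0.490
  n-hexane: x = 0.724, y = 0.227
Drum-2 feed = drum-1 vapor: z₂ = (0.2822, 0.4904, 0.2274).
Drum 2:
Newton iteration, ψ₂⁰ = 0.56:
  ψ₂ = 0.560: g = 0.0699, g' = -0.699 → ψ₂ = 0.660
  ψ₂ = 0.660: g = -0.0073, g' = -0.861 → ψ₂ = 0.651
Converged at ψ₂ = 0.651.
  isobutane: x = 0.189, y = 0.332
  1-butene: x = 0.333, y = 0.575
  n-hexane: x = 0.478, y = 0.093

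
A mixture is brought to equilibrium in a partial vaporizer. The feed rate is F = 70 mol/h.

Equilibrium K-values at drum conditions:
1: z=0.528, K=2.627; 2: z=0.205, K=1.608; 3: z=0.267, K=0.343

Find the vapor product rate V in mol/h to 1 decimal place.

Rachford–Rice: g(ψ) = Σ zᵢ(Kᵢ−1)/(1+ψ(Kᵢ−1)) = 0.
Check two-phase: ΣzᵢKᵢ = 1.808 > 1 and Σzᵢ/Kᵢ = 1.107 > 1, so g(0) = 0.808 > 0 and g(1) = -0.107 < 0.
Newton–Raphson from ψ = 0.5:
  ψ = 0.500: g = 0.3080, g' = -0.725 → ψ = 0.925
  ψ = 0.925: g = -0.0243, g' = -1.002 → ψ = 0.901
  ψ = 0.901: g = -0.0006, g' = -0.953 → ψ = 0.900
Converged at ψ = 0.900.
Then V = ψ·F = 0.8999·70 = 63.0 mol/h and L = F − V = 7.0 mol/h.

V = 63.0 mol/h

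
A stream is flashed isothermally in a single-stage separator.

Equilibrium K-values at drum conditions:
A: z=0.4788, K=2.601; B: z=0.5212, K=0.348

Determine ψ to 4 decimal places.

ψ = 0.4088

Rachford–Rice: g(ψ) = Σ zᵢ(Kᵢ−1)/(1+ψ(Kᵢ−1)) = 0.
g(0) = ΣzᵢKᵢ − 1 = 0.4267 and g(1) = 1 − Σzᵢ/Kᵢ = -0.6818, so a root lies in (0, 1).
Newton iteration, ψ⁰ = 0.5:
  ψ = 0.5000: g = -0.07844, g' = -0.8663 → ψ = 0.4095
  ψ = 0.4095: g = -0.00056, g' = -0.8601 → ψ = 0.4088
Converged at ψ = 0.4088.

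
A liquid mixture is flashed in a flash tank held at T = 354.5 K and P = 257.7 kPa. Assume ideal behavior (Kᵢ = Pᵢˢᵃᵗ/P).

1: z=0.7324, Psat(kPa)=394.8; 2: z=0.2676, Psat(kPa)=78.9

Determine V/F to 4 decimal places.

V/F = 0.5526

Raoult's law: Kᵢ = Pᵢˢᵃᵗ/P = Pᵢˢᵃᵗ/257.7.
  K_1 = 394.8/257.7 = 1.532014, K_2 = 78.9/257.7 = 0.306170
Rachford–Rice: g(V/F) = Σ zᵢ(Kᵢ−1)/(1+V/F(Kᵢ−1)) = 0.
g(0) = ΣzᵢKᵢ − 1 = 0.2040 and g(1) = 1 − Σzᵢ/Kᵢ = -0.3521, so a root lies in (0, 1).
Binary case is linear: z₁(K₁−1)(1+V/F(K₂−1)) + z₂(K₂−1)(1+V/F(K₁−1)) = 0
⇒ V/F = [z₁(K₁−1)+z₂(K₂−1)] / [−(K₁−1)(K₂−1)] = 0.20398/0.36913 = 0.5526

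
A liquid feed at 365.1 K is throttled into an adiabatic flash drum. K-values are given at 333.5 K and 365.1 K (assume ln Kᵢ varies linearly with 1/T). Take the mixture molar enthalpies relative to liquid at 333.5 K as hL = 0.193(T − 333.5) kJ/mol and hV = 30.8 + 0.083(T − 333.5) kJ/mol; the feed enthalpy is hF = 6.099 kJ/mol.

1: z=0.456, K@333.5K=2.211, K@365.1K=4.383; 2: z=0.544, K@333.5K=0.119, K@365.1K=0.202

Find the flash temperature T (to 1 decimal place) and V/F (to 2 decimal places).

T = 339.1 K, V/F = 0.17

Adiabatic flash: solve Rachford–Rice at each trial T, then check hF = ψ·hV(T) + (1−ψ)·hL(T).
  T = 333.5 K: K = (2.211, 0.119), RR gives ψ = 0.068, H_out = 2.106 kJ/mol
  T = 365.1 K: K = (4.383, 0.202), RR gives ψ = 0.411, H_out = 17.319 kJ/mol
  T = 349.3 K: K = (3.162, 0.157), RR gives ψ = 0.289, H_out = 11.454 kJ/mol
  T = 341.4 K: K = (2.655, 0.137), RR gives ψ = 0.200, H_out = 7.502 kJ/mol
  T = 337.4 K: K = (2.423, 0.128), RR gives ψ = 0.140, H_out = 5.016 kJ/mol
  T = 339.4 K: K = (2.537, 0.132), RR gives ψ = 0.172, H_out = 6.311 kJ/mol
Linear interpolation between T = 337.4 (H_out = 5.016) and T = 339.4 (H_out = 6.311) on hF = 6.099 gives T ≈ 339.1 K, at which ψ = 0.17.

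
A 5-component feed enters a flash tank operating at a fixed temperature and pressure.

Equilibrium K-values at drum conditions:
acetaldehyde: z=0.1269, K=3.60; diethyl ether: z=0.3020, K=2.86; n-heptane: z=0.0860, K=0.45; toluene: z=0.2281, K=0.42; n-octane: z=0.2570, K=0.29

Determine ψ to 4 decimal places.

ψ = 0.3960

Let ψ = V/F and solve Σ zᵢ(Kᵢ−1)/(1+ψ(Kᵢ−1)) = 0.
Check two-phase: ΣzᵢKᵢ = 1.5296 > 1 and Σzᵢ/Kᵢ = 1.7613 > 1, so g(0) = 0.5296 > 0 and g(1) = -0.7613 < 0.
Iterate (Newton) starting at ψ = 0.5:
  ψ = 0.5000: g = -0.09998, g' = -0.9558 → ψ = 0.3954
  ψ = 0.3954: g = 0.00057, g' = -0.9776 → ψ = 0.3960
Converged at ψ = 0.3960.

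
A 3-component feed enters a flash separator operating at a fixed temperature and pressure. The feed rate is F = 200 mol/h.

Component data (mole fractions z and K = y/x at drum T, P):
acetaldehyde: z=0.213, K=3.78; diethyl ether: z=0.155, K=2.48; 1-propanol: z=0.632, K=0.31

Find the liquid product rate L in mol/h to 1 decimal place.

Let β = V/F and solve Σ zᵢ(Kᵢ−1)/(1+β(Kᵢ−1)) = 0.
g(0) = ΣzᵢKᵢ − 1 = 0.385 and g(1) = 1 − Σzᵢ/Kᵢ = -1.158, so a root lies in (0, 1).
Newton iteration, β⁰ = 0.5:
  β = 0.500: g = -0.2862, g' = -1.102 → β = 0.240
  β = 0.240: g = 0.0015, g' = -1.209 → β = 0.242
Converged at β = 0.242.
Then V = β·F = 0.2415·200 = 48.3 mol/h and L = F − V = 151.7 mol/h.

L = 151.7 mol/h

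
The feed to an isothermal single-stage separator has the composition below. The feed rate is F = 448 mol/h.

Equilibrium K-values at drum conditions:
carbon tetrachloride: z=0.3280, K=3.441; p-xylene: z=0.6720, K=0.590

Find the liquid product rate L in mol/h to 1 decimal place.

Material balance + equilibrium reduce to Σ zᵢ(Kᵢ−1)/(1+V/F(Kᵢ−1)) = 0.
Feasibility: ΣzᵢKᵢ = 1.5251, Σzᵢ/Kᵢ = 1.2343 — both > 1, two phases present.
Binary case is linear: z₁(K₁−1)(1+V/F(K₂−1)) + z₂(K₂−1)(1+V/F(K₁−1)) = 0
⇒ V/F = [z₁(K₁−1)+z₂(K₂−1)] / [−(K₁−1)(K₂−1)] = 0.52513/1.00081 = 0.5247
Then V = V/F·F = 0.5247·448 = 235.1 mol/h and L = F − V = 212.9 mol/h.

L = 212.9 mol/h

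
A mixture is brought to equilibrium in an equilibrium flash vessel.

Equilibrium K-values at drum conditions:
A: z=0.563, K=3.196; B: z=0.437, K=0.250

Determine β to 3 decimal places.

Material balance + equilibrium reduce to Σ zᵢ(Kᵢ−1)/(1+β(Kᵢ−1)) = 0.
Feasibility: ΣzᵢKᵢ = 1.909, Σzᵢ/Kᵢ = 1.924 — both > 1, two phases present.
Binary case is linear: z₁(K₁−1)(1+β(K₂−1)) + z₂(K₂−1)(1+β(K₁−1)) = 0
⇒ β = [z₁(K₁−1)+z₂(K₂−1)] / [−(K₁−1)(K₂−1)] = 0.9086/1.6470 = 0.552

β = 0.552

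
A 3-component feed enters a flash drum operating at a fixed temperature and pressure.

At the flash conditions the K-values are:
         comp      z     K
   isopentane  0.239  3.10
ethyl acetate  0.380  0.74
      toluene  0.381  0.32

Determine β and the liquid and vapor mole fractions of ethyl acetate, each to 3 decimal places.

β = 0.139, x_ethyl acetate = 0.394, y_ethyl acetate = 0.292

Iterate (Newton) starting at β = 0.5:
  β = 0.500: g = -0.2613, g' = -0.689 → β = 0.121
  β = 0.121: g = 0.0160, g' = -0.907 → β = 0.139
Converged at β = 0.139.
Compositions from xᵢ = zᵢ/(1+β(Kᵢ−1)), yᵢ = Kᵢxᵢ:
  isopentane: x = 0.185, y = 0.574
  ethyl acetate: x = 0.394, y = 0.292
  toluene: x = 0.421, y = 0.135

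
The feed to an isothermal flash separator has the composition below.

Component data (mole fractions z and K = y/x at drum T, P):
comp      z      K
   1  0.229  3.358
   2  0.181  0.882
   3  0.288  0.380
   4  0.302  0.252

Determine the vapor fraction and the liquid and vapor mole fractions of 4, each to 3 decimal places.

ψ = 0.084, x_4 = 0.322, y_4 = 0.081

Let ψ = V/F and solve Σ zᵢ(Kᵢ−1)/(1+ψ(Kᵢ−1)) = 0.
g(0) = ΣzᵢKᵢ − 1 = 0.114 and g(1) = 1 − Σzᵢ/Kᵢ = -1.230, so a root lies in (0, 1).
Iterate (Newton) starting at ψ = 0.5:
  ψ = 0.500: g = -0.3945, g' = -0.935 → ψ = 0.078
  ψ = 0.078: g = 0.0071, g' = -1.224 → ψ = 0.084
Converged at ψ = 0.084.
Compositions from xᵢ = zᵢ/(1+ψ(Kᵢ−1)), yᵢ = Kᵢxᵢ:
  1: x = 0.191, y = 0.642
  2: x = 0.183, y = 0.161
  3: x = 0.304, y = 0.115
  4: x = 0.322, y = 0.081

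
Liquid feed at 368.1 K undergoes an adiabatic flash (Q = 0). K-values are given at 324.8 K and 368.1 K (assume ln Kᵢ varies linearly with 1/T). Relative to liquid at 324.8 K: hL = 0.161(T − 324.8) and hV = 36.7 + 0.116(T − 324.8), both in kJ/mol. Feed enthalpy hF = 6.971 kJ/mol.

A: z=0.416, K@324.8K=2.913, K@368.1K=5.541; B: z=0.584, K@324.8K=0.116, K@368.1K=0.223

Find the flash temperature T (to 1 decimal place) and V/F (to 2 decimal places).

T = 326.7 K, V/F = 0.18

Adiabatic flash: solve Rachford–Rice at each trial T, then check hF = ψ·hV(T) + (1−ψ)·hL(T).
  T = 324.8 K: K = (2.913, 0.116), RR gives ψ = 0.165, H_out = 6.067 kJ/mol
  T = 368.1 K: K = (5.541, 0.223), RR gives ψ = 0.407, H_out = 21.108 kJ/mol
  T = 346.5 K: K = (4.102, 0.164), RR gives ψ = 0.310, H_out = 14.551 kJ/mol
  T = 335.6 K: K = (3.473, 0.139), RR gives ψ = 0.247, H_out = 10.679 kJ/mol
  T = 330.2 K: K = (3.185, 0.127), RR gives ψ = 0.209, H_out = 8.500 kJ/mol
  T = 327.5 K: K = (3.047, 0.121), RR gives ψ = 0.188, H_out = 7.320 kJ/mol
  T = 326.1 K: K = (2.977, 0.119), RR gives ψ = 0.177, H_out = 6.680 kJ/mol
Linear interpolation between T = 326.1 (H_out = 6.680) and T = 327.5 (H_out = 7.320) on hF = 6.971 gives T ≈ 326.7 K, at which ψ = 0.18.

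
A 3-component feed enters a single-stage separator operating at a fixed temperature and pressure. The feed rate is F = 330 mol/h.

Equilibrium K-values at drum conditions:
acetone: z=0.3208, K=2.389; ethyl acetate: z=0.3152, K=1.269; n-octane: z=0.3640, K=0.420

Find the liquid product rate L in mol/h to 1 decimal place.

Material balance + equilibrium reduce to Σ zᵢ(Kᵢ−1)/(1+ψ(Kᵢ−1)) = 0.
g(0) = ΣzᵢKᵢ − 1 = 0.3193 and g(1) = 1 − Σzᵢ/Kᵢ = -0.2493, so a root lies in (0, 1).
Newton iteration, ψ⁰ = 0.32:
  ψ = 0.3200: g = 0.12731, g' = -0.5006 → ψ = 0.5743
  ψ = 0.5743: g = 0.00473, g' = -0.4839 → ψ = 0.5841
Converged at ψ = 0.5841.
Then V = ψ·F = 0.5841·330 = 192.7 mol/h and L = F − V = 137.3 mol/h.

L = 137.3 mol/h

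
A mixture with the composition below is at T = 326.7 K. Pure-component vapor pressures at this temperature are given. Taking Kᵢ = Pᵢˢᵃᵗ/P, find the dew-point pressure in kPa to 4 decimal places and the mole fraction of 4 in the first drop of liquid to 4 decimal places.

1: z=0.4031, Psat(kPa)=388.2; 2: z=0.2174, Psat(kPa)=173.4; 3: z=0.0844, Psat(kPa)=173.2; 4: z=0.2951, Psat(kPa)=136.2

At the dew point ψ → 1, so Σzᵢ/Kᵢ = 1 with Kᵢ = Pᵢˢᵃᵗ/P ⇒ 1/P = Σzᵢ/Pᵢˢᵃᵗ.
1/P = 0.4031/388.2 + 0.2174/173.4 + 0.0844/173.2 + 0.2951/136.2 = 0.0049461 ⇒ P = 202.1797 kPa
xᵢ = zᵢP/Pᵢˢᵃᵗ ⇒ x_4 = 0.2951·202.1797/136.2 = 0.4381

Pdew = 202.1797 kPa, x_4 = 0.4381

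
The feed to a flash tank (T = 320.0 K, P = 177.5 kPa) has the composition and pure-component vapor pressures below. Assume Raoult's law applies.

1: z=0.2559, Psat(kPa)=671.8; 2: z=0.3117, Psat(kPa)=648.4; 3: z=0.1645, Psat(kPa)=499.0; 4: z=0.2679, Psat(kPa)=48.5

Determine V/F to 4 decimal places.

V/F = 0.8986

Raoult's law: Kᵢ = Pᵢˢᵃᵗ/P = Pᵢˢᵃᵗ/177.5.
  K_1 = 671.8/177.5 = 3.784789, K_2 = 648.4/177.5 = 3.652958, K_3 = 499.0/177.5 = 2.811268, K_4 = 48.5/177.5 = 0.273239
Rachford–Rice: g(V/F) = Σ zᵢ(Kᵢ−1)/(1+V/F(Kᵢ−1)) = 0.
Feasibility: ΣzᵢKᵢ = 2.6428, Σzᵢ/Kᵢ = 1.1919 — both > 1, two phases present.
Newton iteration, V/F⁰ = 0.5:
  V/F = 0.5000: g = 0.50383, g' = -1.2498 → V/F = 0.9031
  V/F = 0.9031: g = -0.00730, g' = -1.6268 → V/F = 0.8986
Converged at V/F = 0.8986.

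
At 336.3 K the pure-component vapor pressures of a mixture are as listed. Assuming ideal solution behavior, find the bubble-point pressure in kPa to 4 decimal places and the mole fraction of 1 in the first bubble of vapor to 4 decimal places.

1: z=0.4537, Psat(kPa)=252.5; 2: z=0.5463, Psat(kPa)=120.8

Pbub = 180.5523 kPa, y_1 = 0.6345

At the bubble point ψ → 0, so ΣzᵢKᵢ = 1 with Kᵢ = Pᵢˢᵃᵗ/P ⇒ P = ΣzᵢPᵢˢᵃᵗ.
P = 0.4537·252.5 + 0.5463·120.8 = 180.5523 kPa
yᵢ = zᵢPᵢˢᵃᵗ/P ⇒ y_1 = 0.4537·252.5/180.5523 = 0.6345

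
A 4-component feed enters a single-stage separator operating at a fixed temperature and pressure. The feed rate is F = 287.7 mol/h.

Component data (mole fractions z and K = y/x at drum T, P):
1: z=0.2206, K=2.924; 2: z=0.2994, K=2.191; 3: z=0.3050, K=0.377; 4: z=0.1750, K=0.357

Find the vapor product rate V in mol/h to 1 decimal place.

V = 143.1 mol/h

Iterate (Newton) starting at β = 0.5:
  β = 0.5000: g = -0.00201, g' = -0.7859 → β = 0.4974
Converged at β = 0.4974.
Then V = β·F = 0.4974·287.7 = 143.1 mol/h and L = F − V = 144.6 mol/h.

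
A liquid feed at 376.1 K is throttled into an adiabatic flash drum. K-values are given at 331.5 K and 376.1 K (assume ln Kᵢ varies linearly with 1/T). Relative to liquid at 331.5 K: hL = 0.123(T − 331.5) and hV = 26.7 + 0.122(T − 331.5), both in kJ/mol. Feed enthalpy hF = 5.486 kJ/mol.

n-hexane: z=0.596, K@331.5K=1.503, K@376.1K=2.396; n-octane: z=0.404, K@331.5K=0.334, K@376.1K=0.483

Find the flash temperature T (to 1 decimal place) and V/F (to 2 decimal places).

T = 334.8 K, V/F = 0.19

Adiabatic flash: solve Rachford–Rice at each trial T, then check hF = ψ·hV(T) + (1−ψ)·hL(T).
  T = 331.5 K: K = (1.503, 0.334), RR gives ψ = 0.092, H_out = 2.449 kJ/mol
  T = 376.1 K: K = (2.396, 0.483), RR gives ψ = 0.863, H_out = 28.500 kJ/mol
  T = 353.8 K: K = (1.926, 0.406), RR gives ψ = 0.568, H_out = 17.884 kJ/mol
  T = 342.6 K: K = (1.707, 0.369), RR gives ψ = 0.374, H_out = 11.345 kJ/mol
  T = 337.1 K: K = (1.604, 0.352), RR gives ψ = 0.251, H_out = 7.389 kJ/mol
  T = 334.3 K: K = (1.553, 0.343), RR gives ψ = 0.177, H_out = 5.064 kJ/mol
  T = 335.7 K: K = (1.579, 0.347), RR gives ψ = 0.215, H_out = 6.258 kJ/mol
Linear interpolation between T = 334.3 (H_out = 5.064) and T = 335.7 (H_out = 6.258) on hF = 5.486 gives T ≈ 334.8 K, at which ψ = 0.19.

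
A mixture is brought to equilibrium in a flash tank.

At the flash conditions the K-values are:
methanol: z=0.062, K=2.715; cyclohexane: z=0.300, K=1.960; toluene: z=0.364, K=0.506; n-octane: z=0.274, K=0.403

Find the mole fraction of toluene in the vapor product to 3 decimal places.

y_toluene = 0.192

Material balance + equilibrium reduce to Σ zᵢ(Kᵢ−1)/(1+ψ(Kᵢ−1)) = 0.
Feasibility: ΣzᵢKᵢ = 1.051, Σzᵢ/Kᵢ = 1.575 — both > 1, two phases present.
Iterate (Newton) starting at ψ = 0.5:
  ψ = 0.500: g = -0.2201, g' = -0.534 → ψ = 0.088
  ψ = 0.088: g = -0.0026, g' = -0.579 → ψ = 0.083
Converged at ψ = 0.083.
Compositions from xᵢ = zᵢ/(1+ψ(Kᵢ−1)), yᵢ = Kᵢxᵢ:
  methanol: x = 0.054, y = 0.147
  cyclohexane: x = 0.278, y = 0.544
  toluene: x = 0.380, y = 0.192
  n-octane: x = 0.288, y = 0.116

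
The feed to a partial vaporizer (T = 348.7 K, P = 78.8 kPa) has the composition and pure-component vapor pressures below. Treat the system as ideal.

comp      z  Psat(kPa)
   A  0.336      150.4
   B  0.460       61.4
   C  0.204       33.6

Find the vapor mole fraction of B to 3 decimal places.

Raoult's law: Kᵢ = Pᵢˢᵃᵗ/P = Pᵢˢᵃᵗ/78.8.
  K_A = 150.4/78.8 = 1.90863, K_B = 61.4/78.8 = 0.77919, K_C = 33.6/78.8 = 0.42640
Let ψ = V/F and solve Σ zᵢ(Kᵢ−1)/(1+ψ(Kᵢ−1)) = 0.
Feasibility: ΣzᵢKᵢ = 1.087, Σzᵢ/Kᵢ = 1.245 — both > 1, two phases present.
Newton–Raphson from ψ = 0.58:
  ψ = 0.580: g = -0.0919, g' = -0.299 → ψ = 0.273
  ψ = 0.273: g = -0.0022, g' = -0.298 → ψ = 0.266
Converged at ψ = 0.266.
Compositions from xᵢ = zᵢ/(1+ψ(Kᵢ−1)), yᵢ = Kᵢxᵢ:
  A: x = 0.271, y = 0.517
  B: x = 0.489, y = 0.381
  C: x = 0.241, y = 0.103

y_B = 0.381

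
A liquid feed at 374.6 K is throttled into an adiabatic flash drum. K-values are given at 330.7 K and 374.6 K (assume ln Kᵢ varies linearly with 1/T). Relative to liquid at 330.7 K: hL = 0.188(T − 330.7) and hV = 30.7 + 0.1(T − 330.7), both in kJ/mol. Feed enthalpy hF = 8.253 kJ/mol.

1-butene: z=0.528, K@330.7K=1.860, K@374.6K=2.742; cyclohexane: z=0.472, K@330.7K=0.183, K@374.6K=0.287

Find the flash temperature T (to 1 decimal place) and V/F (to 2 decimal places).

Adiabatic flash: solve Rachford–Rice at each trial T, then check hF = ψ·hV(T) + (1−ψ)·hL(T).
  T = 330.7 K: K = (1.860, 0.183), RR gives ψ = 0.097, H_out = 2.991 kJ/mol
  T = 374.6 K: K = (2.742, 0.287), RR gives ψ = 0.470, H_out = 20.855 kJ/mol
  T = 352.6 K: K = (2.285, 0.232), RR gives ψ = 0.320, H_out = 13.335 kJ/mol
  T = 341.6 K: K = (2.067, 0.207), RR gives ψ = 0.223, H_out = 8.695 kJ/mol
  T = 336.1 K: K = (1.962, 0.195), RR gives ψ = 0.165, H_out = 5.996 kJ/mol
  T = 338.9 K: K = (2.015, 0.201), RR gives ψ = 0.196, H_out = 7.409 kJ/mol
  T = 340.2 K: K = (2.040, 0.204), RR gives ψ = 0.209, H_out = 8.037 kJ/mol
Linear interpolation between T = 340.2 (H_out = 8.037) and T = 341.6 (H_out = 8.695) on hF = 8.253 gives T ≈ 340.7 K, at which ψ = 0.21.

T = 340.7 K, V/F = 0.21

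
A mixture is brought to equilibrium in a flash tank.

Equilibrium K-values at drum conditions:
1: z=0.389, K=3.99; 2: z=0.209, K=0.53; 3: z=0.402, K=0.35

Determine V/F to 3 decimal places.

V/F = 0.452

Rachford–Rice: g(V/F) = Σ zᵢ(Kᵢ−1)/(1+V/F(Kᵢ−1)) = 0.
Feasibility: ΣzᵢKᵢ = 1.804, Σzᵢ/Kᵢ = 1.640 — both > 1, two phases present.
Iterate (Newton) starting at V/F = 0.5:
  V/F = 0.500: g = -0.0493, g' = -1.010 → V/F = 0.451
  V/F = 0.451: g = 0.0008, g' = -1.045 → V/F = 0.452
Converged at V/F = 0.452.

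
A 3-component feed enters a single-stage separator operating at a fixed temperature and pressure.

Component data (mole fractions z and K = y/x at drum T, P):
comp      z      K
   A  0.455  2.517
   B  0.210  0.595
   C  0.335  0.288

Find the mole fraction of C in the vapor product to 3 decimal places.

Rachford–Rice: g(V/F) = Σ zᵢ(Kᵢ−1)/(1+V/F(Kᵢ−1)) = 0.
g(0) = ΣzᵢKᵢ − 1 = 0.367 and g(1) = 1 − Σzᵢ/Kᵢ = -0.697, so a root lies in (0, 1).
Newton–Raphson from V/F = 0.45:
  V/F = 0.450: g = -0.0448, g' = -0.789 → V/F = 0.393
Converged at V/F = 0.393.
Compositions from xᵢ = zᵢ/(1+V/F(Kᵢ−1)), yᵢ = Kᵢxᵢ:
  A: x = 0.285, y = 0.717
  B: x = 0.250, y = 0.149
  C: x = 0.465, y = 0.134

y_C = 0.134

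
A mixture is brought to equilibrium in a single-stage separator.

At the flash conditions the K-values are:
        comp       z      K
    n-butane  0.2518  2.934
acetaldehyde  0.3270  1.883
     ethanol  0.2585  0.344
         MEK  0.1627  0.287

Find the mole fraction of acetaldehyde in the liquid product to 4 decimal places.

x_acetaldehyde = 0.2243

Newton iteration, β⁰ = 0.5:
  β = 0.5000: g = 0.01526, g' = -0.8122 → β = 0.5188
  β = 0.5188: g = -0.00006, g' = -0.8185 → β = 0.5187
Converged at β = 0.5187.
Compositions from xᵢ = zᵢ/(1+β(Kᵢ−1)), yᵢ = Kᵢxᵢ:
  n-butane: x = 0.1257, y = 0.3688
  acetaldehyde: x = 0.2243, y = 0.4223
  ethanol: x = 0.3918, y = 0.1348
  MEK: x = 0.2582, y = 0.0741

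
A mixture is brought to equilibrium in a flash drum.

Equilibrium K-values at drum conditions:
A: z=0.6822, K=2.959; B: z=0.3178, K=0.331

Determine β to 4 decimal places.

Let β = V/F and solve Σ zᵢ(Kᵢ−1)/(1+β(Kᵢ−1)) = 0.
Feasibility: ΣzᵢKᵢ = 2.1238, Σzᵢ/Kᵢ = 1.1907 — both > 1, two phases present.
Newton–Raphson from β = 0.36:
  β = 0.3600: g = 0.50366, g' = -1.1471 → β = 0.7991
  β = 0.7991: g = 0.06415, g' = -1.0544 → β = 0.8599
  β = 0.8599: g = -0.00275, g' = -1.1518 → β = 0.8575
Converged at β = 0.8575.

β = 0.8575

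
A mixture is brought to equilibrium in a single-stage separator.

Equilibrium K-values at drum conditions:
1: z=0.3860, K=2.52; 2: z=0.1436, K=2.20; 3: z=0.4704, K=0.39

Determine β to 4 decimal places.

β = 0.5385

Material balance + equilibrium reduce to Σ zᵢ(Kᵢ−1)/(1+β(Kᵢ−1)) = 0.
g(0) = ΣzᵢKᵢ − 1 = 0.4721 and g(1) = 1 − Σzᵢ/Kᵢ = -0.4246, so a root lies in (0, 1).
Newton iteration, β⁰ = 0.5:
  β = 0.5000: g = 0.02819, g' = -0.7311 → β = 0.5386
  β = 0.5386: g = -0.00004, g' = -0.7342 → β = 0.5385
Converged at β = 0.5385.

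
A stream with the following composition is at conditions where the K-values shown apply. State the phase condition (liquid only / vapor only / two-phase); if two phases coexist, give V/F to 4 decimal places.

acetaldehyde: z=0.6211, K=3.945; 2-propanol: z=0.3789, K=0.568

ΣzᵢKᵢ = 2.6655; Σzᵢ/Kᵢ = 0.8245.
Since Σzᵢ/Kᵢ < 1 the mixture is above its dew point — single vapor phase.

vapor only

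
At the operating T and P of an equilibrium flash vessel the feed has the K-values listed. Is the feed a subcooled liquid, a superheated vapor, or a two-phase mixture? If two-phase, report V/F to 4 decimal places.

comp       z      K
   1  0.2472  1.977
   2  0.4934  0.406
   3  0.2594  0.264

subcooled liquid

ΣzᵢKᵢ = 0.7575; Σzᵢ/Kᵢ = 2.3229.
Since ΣzᵢKᵢ < 1 the mixture is below its bubble point — single liquid phase.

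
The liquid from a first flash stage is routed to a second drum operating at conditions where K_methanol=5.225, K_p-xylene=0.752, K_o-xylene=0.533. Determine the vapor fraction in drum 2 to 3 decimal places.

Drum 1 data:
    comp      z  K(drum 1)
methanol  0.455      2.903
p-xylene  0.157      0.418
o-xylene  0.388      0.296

Drum 1:
Iterate (Newton) starting at ψ₁ = 0.5:
  ψ₁ = 0.500: g = -0.1067, g' = -0.996 → ψ₁ = 0.393
  ψ₁ = 0.393: g = -0.0006, g' = -0.996 → ψ₁ = 0.392
Converged at ψ₁ = 0.392.
Drum-1 compositions:
  methanol: x = 0.261, y = 0.756
  p-xylene: x = 0.203, y = 0.085
  o-xylene: x = 0.536, y = 0.159
Drum-2 feed = drum-1 liquid: z₂ = (0.2605, 0.2034, 0.5360).
Drum 2:
Let ψ₂ = V/F and solve Σ zᵢ(Kᵢ−1)/(1+ψ₂(Kᵢ−1)) = 0.
Feasibility: ΣzᵢKᵢ = 1.800, Σzᵢ/Kᵢ = 1.326 — both > 1, two phases present.
Newton iteration, ψ₂⁰ = 0.32:
  ψ₂ = 0.320: g = 0.1189, g' = -1.017 → ψ₂ = 0.437
  ψ₂ = 0.437: g = 0.0157, g' = -0.774 → ψ₂ = 0.457
  ψ₂ = 0.457: g = 0.0003, g' = -0.746 → ψ₂ = 0.458
Converged at ψ₂ = 0.458.
  methanol: x = 0.089, y = 0.464
  p-xylene: x = 0.229, y = 0.173
  o-xylene: x = 0.682, y = 0.363

V/F (drum 2) = 0.458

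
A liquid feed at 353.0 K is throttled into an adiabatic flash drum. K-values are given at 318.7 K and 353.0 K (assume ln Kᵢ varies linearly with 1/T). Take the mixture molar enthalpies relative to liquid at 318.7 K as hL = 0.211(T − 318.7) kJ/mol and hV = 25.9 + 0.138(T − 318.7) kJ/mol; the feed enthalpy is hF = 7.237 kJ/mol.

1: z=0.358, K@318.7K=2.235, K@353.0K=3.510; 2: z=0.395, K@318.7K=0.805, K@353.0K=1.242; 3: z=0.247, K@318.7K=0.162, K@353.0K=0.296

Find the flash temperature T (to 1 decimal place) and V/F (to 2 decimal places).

Adiabatic flash: solve Rachford–Rice at each trial T, then check hF = ψ·hV(T) + (1−ψ)·hL(T).
  T = 318.7 K: K = (2.235, 0.805, 0.162), RR gives ψ = 0.242, H_out = 6.264 kJ/mol
  T = 353.0 K: K = (3.510, 1.242, 0.296), RR gives ψ = 0.778, H_out = 25.447 kJ/mol
  T = 335.9 K: K = (2.835, 1.012, 0.223), RR gives ψ = 0.545, H_out = 17.055 kJ/mol
  T = 327.3 K: K = (2.525, 0.905, 0.191), RR gives ψ = 0.407, H_out = 12.094 kJ/mol
  T = 323.0 K: K = (2.378, 0.854, 0.176), RR gives ψ = 0.328, H_out = 9.312 kJ/mol
  T = 320.9 K: K = (2.307, 0.830, 0.169), RR gives ψ = 0.287, H_out = 7.860 kJ/mol
Linear interpolation between T = 318.7 (H_out = 6.264) and T = 320.9 (H_out = 7.860) on hF = 7.237 gives T ≈ 320.0 K, at which ψ = 0.27.

T = 320.0 K, V/F = 0.27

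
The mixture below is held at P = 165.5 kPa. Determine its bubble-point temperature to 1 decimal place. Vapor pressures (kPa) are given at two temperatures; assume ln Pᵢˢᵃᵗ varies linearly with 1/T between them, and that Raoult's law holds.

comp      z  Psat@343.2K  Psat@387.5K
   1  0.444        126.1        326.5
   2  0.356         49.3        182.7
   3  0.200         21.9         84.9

T = 373.4 K

Bubble-point temperature: ΣzᵢPᵢˢᵃᵗ(T) = P. Interpolate ln Pᵢˢᵃᵗ = aᵢ + bᵢ/T.
  T = 343.2 K: ΣzᵢPᵢˢᵃᵗ = 77.92 kPa
  T = 387.5 K: ΣzᵢPᵢˢᵃᵗ = 226.99 kPa
  T = 365.4 K: ΣzᵢPᵢˢᵃᵗ = 137.03 kPa
  T = 376.4 K: ΣzᵢPᵢˢᵃᵗ = 177.32 kPa
  T = 370.9 K: ΣzᵢPᵢˢᵃᵗ = 156.15 kPa
  T = 373.6 K: ΣzᵢPᵢˢᵃᵗ = 166.28 kPa
Interpolating between 370.9 K and 373.6 K gives T ≈ 373.4 K.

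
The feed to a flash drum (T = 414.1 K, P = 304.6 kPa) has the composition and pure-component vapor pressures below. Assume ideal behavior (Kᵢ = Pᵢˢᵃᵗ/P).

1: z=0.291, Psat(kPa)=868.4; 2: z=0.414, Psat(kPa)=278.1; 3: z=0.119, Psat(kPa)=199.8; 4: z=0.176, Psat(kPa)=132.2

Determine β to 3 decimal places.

β = 0.639

Raoult's law: Kᵢ = Pᵢˢᵃᵗ/P = Pᵢˢᵃᵗ/304.6.
  K_1 = 868.4/304.6 = 2.85095, K_2 = 278.1/304.6 = 0.91300, K_3 = 199.8/304.6 = 0.65594, K_4 = 132.2/304.6 = 0.43401
Let β = V/F and solve Σ zᵢ(Kᵢ−1)/(1+β(Kᵢ−1)) = 0.
Feasibility: ΣzᵢKᵢ = 1.362, Σzᵢ/Kᵢ = 1.142 — both > 1, two phases present.
Iterate (Newton) starting at β = 0.4:
  β = 0.400: g = 0.0959, g' = -0.446 → β = 0.615
  β = 0.615: g = 0.0090, g' = -0.377 → β = 0.639
Converged at β = 0.639.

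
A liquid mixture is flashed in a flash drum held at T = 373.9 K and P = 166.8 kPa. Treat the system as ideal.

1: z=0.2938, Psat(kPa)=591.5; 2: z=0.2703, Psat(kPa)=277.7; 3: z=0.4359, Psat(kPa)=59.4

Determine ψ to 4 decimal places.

ψ = 0.5605

Raoult's law: Kᵢ = Pᵢˢᵃᵗ/P = Pᵢˢᵃᵗ/166.8.
  K_1 = 591.5/166.8 = 3.546163, K_2 = 277.7/166.8 = 1.664868, K_3 = 59.4/166.8 = 0.356115
Iterate (Newton) starting at ψ = 0.68:
  ψ = 0.6800: g = -0.10163, g' = -0.8838 → ψ = 0.5650
  ψ = 0.5650: g = -0.00377, g' = -0.8299 → ψ = 0.5605
Converged at ψ = 0.5605.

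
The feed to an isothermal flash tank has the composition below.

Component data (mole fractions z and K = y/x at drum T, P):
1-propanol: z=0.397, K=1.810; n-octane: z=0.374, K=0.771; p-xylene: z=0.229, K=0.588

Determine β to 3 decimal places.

β = 0.562

Iterate (Newton) starting at β = 0.5:
  β = 0.500: g = 0.0133, g' = -0.219 → β = 0.561
  β = 0.561: g = 0.0001, g' = -0.215 → β = 0.562
Converged at β = 0.562.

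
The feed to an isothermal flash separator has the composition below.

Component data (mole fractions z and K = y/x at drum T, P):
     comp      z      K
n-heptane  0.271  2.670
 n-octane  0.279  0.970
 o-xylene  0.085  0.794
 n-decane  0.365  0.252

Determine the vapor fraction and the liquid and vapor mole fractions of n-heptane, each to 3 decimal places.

ψ = 0.188, x_n-heptane = 0.206, y_n-heptane = 0.551

Newton–Raphson from ψ = 0.5:
  ψ = 0.500: g = -0.2175, g' = -0.750 → ψ = 0.210
  ψ = 0.210: g = -0.0156, g' = -0.706 → ψ = 0.188
Converged at ψ = 0.188.
Compositions from xᵢ = zᵢ/(1+ψ(Kᵢ−1)), yᵢ = Kᵢxᵢ:
  n-heptane: x = 0.206, y = 0.551
  n-octane: x = 0.281, y = 0.272
  o-xylene: x = 0.088, y = 0.070
  n-decane: x = 0.425, y = 0.107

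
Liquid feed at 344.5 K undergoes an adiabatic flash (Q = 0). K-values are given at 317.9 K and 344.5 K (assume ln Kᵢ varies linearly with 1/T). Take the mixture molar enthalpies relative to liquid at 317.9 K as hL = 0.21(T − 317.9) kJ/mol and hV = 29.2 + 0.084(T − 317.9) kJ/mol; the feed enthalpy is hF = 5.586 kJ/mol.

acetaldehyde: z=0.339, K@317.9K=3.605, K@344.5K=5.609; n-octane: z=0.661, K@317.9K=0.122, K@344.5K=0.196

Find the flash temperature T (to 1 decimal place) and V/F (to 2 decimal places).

Adiabatic flash: solve Rachford–Rice at each trial T, then check hF = ψ·hV(T) + (1−ψ)·hL(T).
  T = 317.9 K: K = (3.605, 0.122), RR gives ψ = 0.132, H_out = 3.865 kJ/mol
  T = 344.5 K: K = (5.609, 0.196), RR gives ψ = 0.278, H_out = 12.778 kJ/mol
  T = 331.2 K: K = (4.537, 0.156), RR gives ψ = 0.215, H_out = 8.706 kJ/mol
  T = 324.5 K: K = (4.050, 0.138), RR gives ψ = 0.177, H_out = 6.398 kJ/mol
  T = 321.2 K: K = (3.823, 0.130), RR gives ψ = 0.156, H_out = 5.169 kJ/mol
  T = 322.9 K: K = (3.939, 0.134), RR gives ψ = 0.167, H_out = 5.811 kJ/mol
Linear interpolation between T = 321.2 (H_out = 5.169) and T = 322.9 (H_out = 5.811) on hF = 5.586 gives T ≈ 322.3 K, at which ψ = 0.16.

T = 322.3 K, V/F = 0.16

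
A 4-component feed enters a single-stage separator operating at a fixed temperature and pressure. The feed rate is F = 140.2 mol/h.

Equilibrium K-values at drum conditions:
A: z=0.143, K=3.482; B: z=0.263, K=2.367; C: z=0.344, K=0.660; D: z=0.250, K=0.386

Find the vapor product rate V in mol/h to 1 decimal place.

V = 72.3 mol/h

Iterate (Newton) starting at ψ = 0.5:
  ψ = 0.500: g = 0.0095, g' = -0.603 → ψ = 0.516
Converged at ψ = 0.516.
Then V = ψ·F = 0.5158·140.2 = 72.3 mol/h and L = F − V = 67.9 mol/h.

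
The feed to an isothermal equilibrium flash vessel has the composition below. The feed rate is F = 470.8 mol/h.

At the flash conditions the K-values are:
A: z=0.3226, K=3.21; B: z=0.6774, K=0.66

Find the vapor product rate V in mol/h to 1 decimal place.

Newton–Raphson from ψ = 0.41:
  ψ = 0.4100: g = 0.10641, g' = -0.5394 → ψ = 0.6073
  ψ = 0.6073: g = 0.01416, g' = -0.4116 → ψ = 0.6417
  ψ = 0.6417: g = 0.00025, g' = -0.3976 → ψ = 0.6423
Converged at ψ = 0.6423.
Then V = ψ·F = 0.6423·470.8 = 302.4 mol/h and L = F − V = 168.4 mol/h.

V = 302.4 mol/h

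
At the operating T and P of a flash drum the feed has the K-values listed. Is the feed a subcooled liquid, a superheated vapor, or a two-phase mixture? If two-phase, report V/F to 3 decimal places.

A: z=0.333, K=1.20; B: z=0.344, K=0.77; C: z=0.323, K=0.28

subcooled liquid

ΣzᵢKᵢ = 0.755; Σzᵢ/Kᵢ = 1.878.
Since ΣzᵢKᵢ < 1 the mixture is below its bubble point — single liquid phase.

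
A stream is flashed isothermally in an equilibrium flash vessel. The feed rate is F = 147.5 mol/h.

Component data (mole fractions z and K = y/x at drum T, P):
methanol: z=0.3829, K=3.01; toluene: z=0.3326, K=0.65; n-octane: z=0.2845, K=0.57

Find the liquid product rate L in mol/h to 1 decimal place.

Iterate (Newton) starting at ψ = 0.46:
  ψ = 0.4600: g = 0.10864, g' = -0.5573 → ψ = 0.6550
  ψ = 0.6550: g = 0.01091, g' = -0.4588 → ψ = 0.6787
  ψ = 0.6787: g = 0.00009, g' = -0.4517 → ψ = 0.6789
Converged at ψ = 0.6789.
Then V = ψ·F = 0.6789·147.5 = 100.1 mol/h and L = F − V = 47.4 mol/h.

L = 47.4 mol/h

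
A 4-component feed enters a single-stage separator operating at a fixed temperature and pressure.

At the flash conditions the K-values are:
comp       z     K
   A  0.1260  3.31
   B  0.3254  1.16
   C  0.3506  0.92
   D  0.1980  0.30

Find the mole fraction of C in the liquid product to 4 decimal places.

Material balance + equilibrium reduce to Σ zᵢ(Kᵢ−1)/(1+ψ(Kᵢ−1)) = 0.
g(0) = ΣzᵢKᵢ − 1 = 0.1765 and g(1) = 1 − Σzᵢ/Kᵢ = -0.3597, so a root lies in (0, 1).
Newton–Raphson from ψ = 0.5:
  ψ = 0.5000: g = -0.05918, g' = -0.3840 → ψ = 0.3459
  ψ = 0.3459: g = -0.00060, g' = -0.3865 → ψ = 0.3443
Converged at ψ = 0.3443.
Compositions from xᵢ = zᵢ/(1+ψ(Kᵢ−1)), yᵢ = Kᵢxᵢ:
  A: x = 0.0702, y = 0.2323
  B: x = 0.3084, y = 0.3578
  C: x = 0.3605, y = 0.3317
  D: x = 0.2609, y = 0.0783

x_C = 0.3605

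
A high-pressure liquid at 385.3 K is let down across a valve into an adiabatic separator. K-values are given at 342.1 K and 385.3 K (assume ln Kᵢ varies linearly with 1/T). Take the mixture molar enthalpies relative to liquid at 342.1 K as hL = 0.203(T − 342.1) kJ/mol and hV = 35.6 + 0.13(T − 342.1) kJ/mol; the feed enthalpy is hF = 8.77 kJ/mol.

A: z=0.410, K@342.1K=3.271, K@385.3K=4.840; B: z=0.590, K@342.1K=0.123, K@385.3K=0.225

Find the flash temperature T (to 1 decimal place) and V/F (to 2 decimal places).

T = 346.0 K, V/F = 0.23

Adiabatic flash: solve Rachford–Rice at each trial T, then check hF = ψ·hV(T) + (1−ψ)·hL(T).
  T = 342.1 K: K = (3.271, 0.123), RR gives ψ = 0.208, H_out = 7.394 kJ/mol
  T = 385.3 K: K = (4.840, 0.225), RR gives ψ = 0.375, H_out = 20.950 kJ/mol
  T = 363.7 K: K = (4.025, 0.169), RR gives ψ = 0.299, H_out = 14.544 kJ/mol
  T = 352.9 K: K = (3.640, 0.145), RR gives ψ = 0.256, H_out = 11.107 kJ/mol
  T = 347.5 K: K = (3.454, 0.134), RR gives ψ = 0.233, H_out = 9.293 kJ/mol
  T = 344.8 K: K = (3.362, 0.128), RR gives ψ = 0.221, H_out = 8.355 kJ/mol
  T = 346.1 K: K = (3.406, 0.131), RR gives ψ = 0.227, H_out = 8.810 kJ/mol
Linear interpolation between T = 344.8 (H_out = 8.355) and T = 346.1 (H_out = 8.810) on hF = 8.77 gives T ≈ 346.0 K, at which ψ = 0.23.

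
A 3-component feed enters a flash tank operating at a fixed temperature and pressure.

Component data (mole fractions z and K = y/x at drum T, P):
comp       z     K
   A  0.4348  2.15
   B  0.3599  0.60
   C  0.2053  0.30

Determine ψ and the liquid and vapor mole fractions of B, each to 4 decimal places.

Let ψ = V/F and solve Σ zᵢ(Kᵢ−1)/(1+ψ(Kᵢ−1)) = 0.
g(0) = ΣzᵢKᵢ − 1 = 0.2124 and g(1) = 1 − Σzᵢ/Kᵢ = -0.4864, so a root lies in (0, 1).
Iterate (Newton) starting at ψ = 0.68:
  ψ = 0.6800: g = -0.19141, g' = -0.6561 → ψ = 0.3883
  ψ = 0.3883: g = -0.02210, g' = -0.5452 → ψ = 0.3477
  ψ = 0.3477: g = 0.00002, g' = -0.5469 → ψ = 0.3478
Converged at ψ = 0.3478.
Compositions from xᵢ = zᵢ/(1+ψ(Kᵢ−1)), yᵢ = Kᵢxᵢ:
  A: x = 0.3106, y = 0.6678
  B: x = 0.4181, y = 0.2508
  C: x = 0.2714, y = 0.0814

ψ = 0.3478, x_B = 0.4181, y_B = 0.2508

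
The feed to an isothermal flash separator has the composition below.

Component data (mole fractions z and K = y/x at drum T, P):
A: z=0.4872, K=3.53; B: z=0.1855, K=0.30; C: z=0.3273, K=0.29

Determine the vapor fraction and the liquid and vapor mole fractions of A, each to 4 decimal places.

Newton–Raphson from ψ = 0.34:
  ψ = 0.3400: g = 0.18589, g' = -1.3445 → ψ = 0.4783
  ψ = 0.4783: g = 0.01068, g' = -1.2222 → ψ = 0.4870
Converged at ψ = 0.4870.
Compositions from xᵢ = zᵢ/(1+ψ(Kᵢ−1)), yᵢ = Kᵢxᵢ:
  A: x = 0.2183, y = 0.7705
  B: x = 0.2814, y = 0.0844
  C: x = 0.5003, y = 0.1451

ψ = 0.4870, x_A = 0.2183, y_A = 0.7705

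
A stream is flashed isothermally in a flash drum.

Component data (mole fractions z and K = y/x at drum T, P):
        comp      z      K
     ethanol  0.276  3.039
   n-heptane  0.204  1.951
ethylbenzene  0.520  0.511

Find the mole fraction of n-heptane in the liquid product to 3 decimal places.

x_n-heptane = 0.128

Material balance + equilibrium reduce to Σ zᵢ(Kᵢ−1)/(1+ψ(Kᵢ−1)) = 0.
Feasibility: ΣzᵢKᵢ = 1.502, Σzᵢ/Kᵢ = 1.213 — both > 1, two phases present.
Newton–Raphson from ψ = 0.5:
  ψ = 0.500: g = 0.0736, g' = -0.584 → ψ = 0.626
  ψ = 0.626: g = 0.0024, g' = -0.552 → ψ = 0.630
Converged at ψ = 0.630.
Compositions from xᵢ = zᵢ/(1+ψ(Kᵢ−1)), yᵢ = Kᵢxᵢ:
  ethanol: x = 0.121, y = 0.367
  n-heptane: x = 0.128, y = 0.249
  ethylbenzene: x = 0.752, y = 0.384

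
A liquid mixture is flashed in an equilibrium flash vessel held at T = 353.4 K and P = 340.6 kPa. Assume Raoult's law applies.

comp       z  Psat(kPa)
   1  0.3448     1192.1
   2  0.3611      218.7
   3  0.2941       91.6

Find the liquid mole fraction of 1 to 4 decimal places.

x_1 = 0.1781

Raoult's law: Kᵢ = Pᵢˢᵃᵗ/P = Pᵢˢᵃᵗ/340.6.
  K_1 = 1192.1/340.6 = 3.500000, K_2 = 218.7/340.6 = 0.642102, K_3 = 91.6/340.6 = 0.268937
Rachford–Rice: g(ψ) = Σ zᵢ(Kᵢ−1)/(1+ψ(Kᵢ−1)) = 0.
Check two-phase: ΣzᵢKᵢ = 1.5178 > 1 and Σzᵢ/Kᵢ = 1.7544 > 1, so g(0) = 0.5178 > 0 and g(1) = -0.7544 < 0.
Newton iteration, ψ⁰ = 0.5:
  ψ = 0.5000: g = -0.11317, g' = -0.8848 → ψ = 0.3721
  ψ = 0.3721: g = 0.00214, g' = -0.9366 → ψ = 0.3744
Converged at ψ = 0.3744.
Compositions from xᵢ = zᵢ/(1+ψ(Kᵢ−1)), yᵢ = Kᵢxᵢ:
  1: x = 0.1781, y = 0.6234
  2: x = 0.4170, y = 0.2677
  3: x = 0.4049, y = 0.1089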